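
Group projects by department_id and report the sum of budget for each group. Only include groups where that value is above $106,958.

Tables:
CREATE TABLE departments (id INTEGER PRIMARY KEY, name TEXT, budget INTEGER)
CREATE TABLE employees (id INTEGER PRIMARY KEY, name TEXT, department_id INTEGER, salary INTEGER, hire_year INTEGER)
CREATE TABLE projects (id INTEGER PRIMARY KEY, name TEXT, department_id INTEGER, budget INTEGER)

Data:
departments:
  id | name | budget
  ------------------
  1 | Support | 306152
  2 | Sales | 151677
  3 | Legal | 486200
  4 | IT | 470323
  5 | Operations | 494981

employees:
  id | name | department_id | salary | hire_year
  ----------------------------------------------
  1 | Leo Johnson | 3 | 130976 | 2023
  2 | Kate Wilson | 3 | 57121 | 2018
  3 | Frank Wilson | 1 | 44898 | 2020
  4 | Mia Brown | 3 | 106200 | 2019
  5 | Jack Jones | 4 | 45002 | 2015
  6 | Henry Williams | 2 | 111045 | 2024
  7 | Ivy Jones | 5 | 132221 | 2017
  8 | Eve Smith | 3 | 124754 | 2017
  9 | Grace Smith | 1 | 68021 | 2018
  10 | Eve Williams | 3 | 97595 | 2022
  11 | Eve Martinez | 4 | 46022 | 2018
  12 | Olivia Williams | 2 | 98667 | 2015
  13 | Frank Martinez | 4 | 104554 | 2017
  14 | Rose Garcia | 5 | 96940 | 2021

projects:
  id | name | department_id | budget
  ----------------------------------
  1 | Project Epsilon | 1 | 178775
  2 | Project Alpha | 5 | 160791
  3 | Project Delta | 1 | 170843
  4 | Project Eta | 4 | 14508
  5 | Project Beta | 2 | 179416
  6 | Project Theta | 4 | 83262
SELECT department_id, SUM(budget) AS sum_budget FROM projects GROUP BY department_id HAVING SUM(budget) > 106958

Execution result:
department_id | sum_budget
1 | 349618
2 | 179416
5 | 160791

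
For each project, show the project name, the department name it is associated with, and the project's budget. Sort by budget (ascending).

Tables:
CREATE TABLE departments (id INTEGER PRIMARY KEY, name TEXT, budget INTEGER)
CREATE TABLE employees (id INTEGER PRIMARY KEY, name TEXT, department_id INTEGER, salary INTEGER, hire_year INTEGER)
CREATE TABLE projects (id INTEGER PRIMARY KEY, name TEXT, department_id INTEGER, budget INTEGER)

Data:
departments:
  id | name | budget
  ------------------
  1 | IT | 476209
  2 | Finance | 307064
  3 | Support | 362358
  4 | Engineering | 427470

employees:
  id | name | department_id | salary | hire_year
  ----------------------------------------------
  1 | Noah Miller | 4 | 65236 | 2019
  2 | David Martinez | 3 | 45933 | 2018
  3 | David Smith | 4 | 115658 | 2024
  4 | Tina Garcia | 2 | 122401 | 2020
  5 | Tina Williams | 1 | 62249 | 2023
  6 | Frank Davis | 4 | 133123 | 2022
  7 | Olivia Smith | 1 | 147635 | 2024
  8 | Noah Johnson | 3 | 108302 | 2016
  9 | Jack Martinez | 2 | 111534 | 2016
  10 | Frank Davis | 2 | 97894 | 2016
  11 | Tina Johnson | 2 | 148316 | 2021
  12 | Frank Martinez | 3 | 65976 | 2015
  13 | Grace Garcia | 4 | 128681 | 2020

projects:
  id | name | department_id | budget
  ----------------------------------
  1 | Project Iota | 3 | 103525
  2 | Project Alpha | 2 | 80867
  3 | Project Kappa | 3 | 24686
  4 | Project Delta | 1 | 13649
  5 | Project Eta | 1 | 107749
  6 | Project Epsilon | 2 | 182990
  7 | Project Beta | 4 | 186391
SELECT c.name, p.name AS department, c.budget FROM projects c JOIN departments p ON c.department_id = p.id ORDER BY c.budget ASC

Execution result:
name | department | budget
Project Delta | IT | 13649
Project Kappa | Support | 24686
Project Alpha | Finance | 80867
Project Iota | Support | 103525
Project Eta | IT | 107749
Project Epsilon | Finance | 182990
Project Beta | Engineering | 186391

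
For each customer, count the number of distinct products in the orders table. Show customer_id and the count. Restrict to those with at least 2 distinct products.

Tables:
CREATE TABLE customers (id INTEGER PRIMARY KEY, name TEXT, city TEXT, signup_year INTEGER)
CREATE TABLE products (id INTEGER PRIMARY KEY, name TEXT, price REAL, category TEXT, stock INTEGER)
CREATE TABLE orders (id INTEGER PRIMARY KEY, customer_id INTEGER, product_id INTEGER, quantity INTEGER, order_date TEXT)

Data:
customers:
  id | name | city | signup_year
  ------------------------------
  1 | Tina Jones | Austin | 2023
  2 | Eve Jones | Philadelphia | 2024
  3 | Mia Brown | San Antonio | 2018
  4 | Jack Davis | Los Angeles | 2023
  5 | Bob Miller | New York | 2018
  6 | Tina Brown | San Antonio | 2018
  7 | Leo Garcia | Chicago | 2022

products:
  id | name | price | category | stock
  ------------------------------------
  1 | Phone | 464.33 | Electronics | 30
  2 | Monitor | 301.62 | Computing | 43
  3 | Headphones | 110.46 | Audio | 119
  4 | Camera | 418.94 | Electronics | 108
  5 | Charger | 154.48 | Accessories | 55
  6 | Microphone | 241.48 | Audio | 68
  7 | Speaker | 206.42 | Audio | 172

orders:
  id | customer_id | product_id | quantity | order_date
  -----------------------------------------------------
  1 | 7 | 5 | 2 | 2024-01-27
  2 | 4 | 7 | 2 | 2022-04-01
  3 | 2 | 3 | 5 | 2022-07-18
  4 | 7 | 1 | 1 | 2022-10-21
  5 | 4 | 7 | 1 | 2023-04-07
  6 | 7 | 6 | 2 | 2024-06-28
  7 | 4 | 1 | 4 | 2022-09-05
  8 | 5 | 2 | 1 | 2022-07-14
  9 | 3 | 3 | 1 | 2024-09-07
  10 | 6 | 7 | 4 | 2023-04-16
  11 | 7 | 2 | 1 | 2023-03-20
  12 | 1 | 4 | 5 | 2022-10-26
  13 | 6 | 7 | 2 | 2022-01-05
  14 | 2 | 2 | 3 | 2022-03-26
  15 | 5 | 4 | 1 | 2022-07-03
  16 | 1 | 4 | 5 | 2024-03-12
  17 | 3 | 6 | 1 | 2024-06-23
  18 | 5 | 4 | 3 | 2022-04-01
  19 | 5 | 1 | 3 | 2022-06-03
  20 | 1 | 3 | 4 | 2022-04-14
SELECT customer_id, COUNT(DISTINCT product_id) AS distinct_product_count FROM orders GROUP BY customer_id HAVING COUNT(DISTINCT product_id) >= 2

Execution result:
customer_id | distinct_product_count
1 | 2
2 | 2
3 | 2
4 | 2
5 | 3
7 | 4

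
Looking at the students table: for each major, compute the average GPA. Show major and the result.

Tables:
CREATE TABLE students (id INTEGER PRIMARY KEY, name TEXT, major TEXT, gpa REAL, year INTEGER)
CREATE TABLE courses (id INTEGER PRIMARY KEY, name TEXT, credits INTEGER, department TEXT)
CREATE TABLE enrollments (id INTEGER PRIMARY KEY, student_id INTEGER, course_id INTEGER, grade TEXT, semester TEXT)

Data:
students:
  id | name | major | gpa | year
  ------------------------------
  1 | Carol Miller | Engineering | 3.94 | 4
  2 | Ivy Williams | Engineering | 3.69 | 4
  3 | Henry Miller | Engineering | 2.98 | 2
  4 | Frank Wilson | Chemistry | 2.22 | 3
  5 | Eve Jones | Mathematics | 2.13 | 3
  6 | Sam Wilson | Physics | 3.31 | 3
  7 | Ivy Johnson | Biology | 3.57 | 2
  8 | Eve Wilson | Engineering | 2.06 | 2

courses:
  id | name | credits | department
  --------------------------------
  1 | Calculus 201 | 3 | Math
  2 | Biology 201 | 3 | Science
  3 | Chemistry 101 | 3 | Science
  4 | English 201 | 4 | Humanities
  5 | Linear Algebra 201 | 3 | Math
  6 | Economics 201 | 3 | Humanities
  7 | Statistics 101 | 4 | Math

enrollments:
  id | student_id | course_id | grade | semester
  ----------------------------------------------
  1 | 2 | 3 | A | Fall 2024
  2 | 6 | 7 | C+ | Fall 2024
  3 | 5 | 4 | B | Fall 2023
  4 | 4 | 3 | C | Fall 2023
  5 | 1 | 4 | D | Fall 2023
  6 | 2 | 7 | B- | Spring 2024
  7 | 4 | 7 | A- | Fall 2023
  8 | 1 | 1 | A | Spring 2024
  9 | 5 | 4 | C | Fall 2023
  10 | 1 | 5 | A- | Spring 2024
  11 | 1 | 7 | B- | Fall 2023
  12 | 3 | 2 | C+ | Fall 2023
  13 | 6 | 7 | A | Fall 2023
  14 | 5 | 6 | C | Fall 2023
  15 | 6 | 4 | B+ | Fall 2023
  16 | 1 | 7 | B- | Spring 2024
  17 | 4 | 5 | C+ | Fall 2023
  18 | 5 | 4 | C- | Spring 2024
SELECT major, AVG(gpa) AS avg_gpa FROM students GROUP BY major

Execution result:
major | avg_gpa
Biology | 3.57
Chemistry | 2.22
Engineering | 3.17
Mathematics | 2.13
Physics | 3.31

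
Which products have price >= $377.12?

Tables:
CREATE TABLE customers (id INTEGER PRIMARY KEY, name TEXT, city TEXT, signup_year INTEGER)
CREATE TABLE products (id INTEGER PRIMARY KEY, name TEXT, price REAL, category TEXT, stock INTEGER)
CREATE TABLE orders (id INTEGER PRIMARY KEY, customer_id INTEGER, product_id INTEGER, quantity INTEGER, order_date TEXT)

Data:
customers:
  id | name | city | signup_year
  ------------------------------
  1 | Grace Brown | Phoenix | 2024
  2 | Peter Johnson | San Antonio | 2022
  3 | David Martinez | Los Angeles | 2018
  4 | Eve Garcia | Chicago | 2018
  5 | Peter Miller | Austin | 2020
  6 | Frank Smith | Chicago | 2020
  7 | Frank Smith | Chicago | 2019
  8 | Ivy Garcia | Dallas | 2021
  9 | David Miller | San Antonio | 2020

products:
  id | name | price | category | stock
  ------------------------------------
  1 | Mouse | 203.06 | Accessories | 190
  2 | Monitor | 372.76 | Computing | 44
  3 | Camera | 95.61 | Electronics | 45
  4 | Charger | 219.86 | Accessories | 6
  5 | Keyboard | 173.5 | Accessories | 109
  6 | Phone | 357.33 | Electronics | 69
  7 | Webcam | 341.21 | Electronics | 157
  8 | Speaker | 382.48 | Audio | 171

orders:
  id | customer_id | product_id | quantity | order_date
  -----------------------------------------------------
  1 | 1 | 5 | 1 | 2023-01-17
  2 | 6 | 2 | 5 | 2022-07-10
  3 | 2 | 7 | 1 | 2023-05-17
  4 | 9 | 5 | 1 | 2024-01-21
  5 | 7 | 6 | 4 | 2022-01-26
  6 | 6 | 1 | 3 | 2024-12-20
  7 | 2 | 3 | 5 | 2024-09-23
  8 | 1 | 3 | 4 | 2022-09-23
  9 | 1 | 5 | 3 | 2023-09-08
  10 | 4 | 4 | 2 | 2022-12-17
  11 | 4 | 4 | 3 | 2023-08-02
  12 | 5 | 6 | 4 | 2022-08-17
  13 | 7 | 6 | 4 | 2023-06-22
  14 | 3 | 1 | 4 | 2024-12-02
SELECT name, price FROM products WHERE price >= 377.12

Execution result:
name | price
Speaker | 382.48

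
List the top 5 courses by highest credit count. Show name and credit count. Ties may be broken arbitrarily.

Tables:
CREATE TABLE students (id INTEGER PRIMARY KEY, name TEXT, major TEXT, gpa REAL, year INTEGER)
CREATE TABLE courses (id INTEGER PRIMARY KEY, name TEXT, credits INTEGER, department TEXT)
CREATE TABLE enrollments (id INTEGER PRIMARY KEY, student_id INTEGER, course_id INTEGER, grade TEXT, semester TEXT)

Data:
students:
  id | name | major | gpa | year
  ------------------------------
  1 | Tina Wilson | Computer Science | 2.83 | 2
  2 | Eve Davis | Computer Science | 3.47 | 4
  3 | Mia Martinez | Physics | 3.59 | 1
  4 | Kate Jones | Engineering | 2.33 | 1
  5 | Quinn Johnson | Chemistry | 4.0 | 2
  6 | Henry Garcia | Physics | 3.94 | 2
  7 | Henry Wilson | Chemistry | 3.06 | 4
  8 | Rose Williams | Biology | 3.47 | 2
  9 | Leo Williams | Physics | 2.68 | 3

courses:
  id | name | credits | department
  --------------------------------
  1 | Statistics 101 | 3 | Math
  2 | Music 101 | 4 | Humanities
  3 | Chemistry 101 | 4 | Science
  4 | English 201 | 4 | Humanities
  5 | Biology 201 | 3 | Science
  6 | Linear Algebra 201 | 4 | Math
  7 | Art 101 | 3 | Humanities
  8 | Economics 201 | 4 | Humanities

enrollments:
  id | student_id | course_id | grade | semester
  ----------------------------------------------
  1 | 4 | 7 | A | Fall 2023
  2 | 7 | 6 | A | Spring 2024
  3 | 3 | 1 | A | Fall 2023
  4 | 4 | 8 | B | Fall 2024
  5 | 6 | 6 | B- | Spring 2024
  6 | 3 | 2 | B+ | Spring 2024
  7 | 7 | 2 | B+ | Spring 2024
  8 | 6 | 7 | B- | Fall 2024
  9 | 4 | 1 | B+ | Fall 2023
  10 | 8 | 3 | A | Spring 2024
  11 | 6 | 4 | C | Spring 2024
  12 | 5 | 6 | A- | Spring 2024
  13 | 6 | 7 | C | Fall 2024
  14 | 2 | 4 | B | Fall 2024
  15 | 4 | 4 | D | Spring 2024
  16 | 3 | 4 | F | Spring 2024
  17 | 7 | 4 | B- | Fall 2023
SELECT name, credits FROM courses ORDER BY credits DESC LIMIT 5

Execution result:
name | credits
Music 101 | 4
Chemistry 101 | 4
English 201 | 4
Linear Algebra 201 | 4
Economics 201 | 4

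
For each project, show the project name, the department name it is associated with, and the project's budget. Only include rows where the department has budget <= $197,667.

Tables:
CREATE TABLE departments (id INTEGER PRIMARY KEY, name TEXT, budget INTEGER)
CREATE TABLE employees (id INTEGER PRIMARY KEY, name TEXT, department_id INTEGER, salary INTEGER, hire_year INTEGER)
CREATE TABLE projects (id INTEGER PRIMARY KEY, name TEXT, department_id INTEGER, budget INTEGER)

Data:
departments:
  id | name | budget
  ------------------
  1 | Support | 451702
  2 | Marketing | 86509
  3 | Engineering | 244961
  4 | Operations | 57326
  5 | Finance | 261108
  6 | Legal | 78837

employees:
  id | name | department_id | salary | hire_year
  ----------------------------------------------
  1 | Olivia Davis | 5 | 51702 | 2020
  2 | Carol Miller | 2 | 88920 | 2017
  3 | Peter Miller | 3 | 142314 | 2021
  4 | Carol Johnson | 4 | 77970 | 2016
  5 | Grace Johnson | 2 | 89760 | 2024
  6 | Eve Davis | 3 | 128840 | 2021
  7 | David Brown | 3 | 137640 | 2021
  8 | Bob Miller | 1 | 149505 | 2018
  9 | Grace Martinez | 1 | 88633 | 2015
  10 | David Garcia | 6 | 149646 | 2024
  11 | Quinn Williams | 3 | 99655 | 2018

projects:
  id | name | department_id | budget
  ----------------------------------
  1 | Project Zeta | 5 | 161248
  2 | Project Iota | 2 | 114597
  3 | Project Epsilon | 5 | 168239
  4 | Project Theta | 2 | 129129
SELECT c.name, p.name AS department, c.budget FROM projects c JOIN departments p ON c.department_id = p.id WHERE p.budget <= 197667

Execution result:
name | department | budget
Project Iota | Marketing | 114597
Project Theta | Marketing | 129129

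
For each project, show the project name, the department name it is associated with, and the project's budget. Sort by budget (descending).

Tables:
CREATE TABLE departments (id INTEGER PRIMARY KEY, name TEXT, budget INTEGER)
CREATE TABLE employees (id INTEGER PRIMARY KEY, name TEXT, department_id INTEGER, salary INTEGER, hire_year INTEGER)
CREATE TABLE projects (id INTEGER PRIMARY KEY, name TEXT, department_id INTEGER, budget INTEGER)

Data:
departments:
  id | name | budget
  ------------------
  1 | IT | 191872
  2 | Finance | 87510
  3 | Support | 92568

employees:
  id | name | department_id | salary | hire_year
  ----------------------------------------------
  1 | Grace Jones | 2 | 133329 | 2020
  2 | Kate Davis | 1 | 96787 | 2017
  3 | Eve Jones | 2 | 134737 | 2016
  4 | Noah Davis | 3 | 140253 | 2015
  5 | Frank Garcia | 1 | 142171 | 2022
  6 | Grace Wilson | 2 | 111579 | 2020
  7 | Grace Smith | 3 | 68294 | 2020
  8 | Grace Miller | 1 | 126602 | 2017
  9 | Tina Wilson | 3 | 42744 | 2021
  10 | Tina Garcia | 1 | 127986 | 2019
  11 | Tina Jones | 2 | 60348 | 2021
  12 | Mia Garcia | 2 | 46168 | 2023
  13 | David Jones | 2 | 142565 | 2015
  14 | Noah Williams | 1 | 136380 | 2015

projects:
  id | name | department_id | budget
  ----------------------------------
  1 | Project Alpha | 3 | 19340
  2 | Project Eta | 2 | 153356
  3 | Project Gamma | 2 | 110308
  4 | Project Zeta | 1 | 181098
SELECT c.name, p.name AS department, c.budget FROM projects c JOIN departments p ON c.department_id = p.id ORDER BY c.budget DESC

Execution result:
name | department | budget
Project Zeta | IT | 181098
Project Eta | Finance | 153356
Project Gamma | Finance | 110308
Project Alpha | Support | 19340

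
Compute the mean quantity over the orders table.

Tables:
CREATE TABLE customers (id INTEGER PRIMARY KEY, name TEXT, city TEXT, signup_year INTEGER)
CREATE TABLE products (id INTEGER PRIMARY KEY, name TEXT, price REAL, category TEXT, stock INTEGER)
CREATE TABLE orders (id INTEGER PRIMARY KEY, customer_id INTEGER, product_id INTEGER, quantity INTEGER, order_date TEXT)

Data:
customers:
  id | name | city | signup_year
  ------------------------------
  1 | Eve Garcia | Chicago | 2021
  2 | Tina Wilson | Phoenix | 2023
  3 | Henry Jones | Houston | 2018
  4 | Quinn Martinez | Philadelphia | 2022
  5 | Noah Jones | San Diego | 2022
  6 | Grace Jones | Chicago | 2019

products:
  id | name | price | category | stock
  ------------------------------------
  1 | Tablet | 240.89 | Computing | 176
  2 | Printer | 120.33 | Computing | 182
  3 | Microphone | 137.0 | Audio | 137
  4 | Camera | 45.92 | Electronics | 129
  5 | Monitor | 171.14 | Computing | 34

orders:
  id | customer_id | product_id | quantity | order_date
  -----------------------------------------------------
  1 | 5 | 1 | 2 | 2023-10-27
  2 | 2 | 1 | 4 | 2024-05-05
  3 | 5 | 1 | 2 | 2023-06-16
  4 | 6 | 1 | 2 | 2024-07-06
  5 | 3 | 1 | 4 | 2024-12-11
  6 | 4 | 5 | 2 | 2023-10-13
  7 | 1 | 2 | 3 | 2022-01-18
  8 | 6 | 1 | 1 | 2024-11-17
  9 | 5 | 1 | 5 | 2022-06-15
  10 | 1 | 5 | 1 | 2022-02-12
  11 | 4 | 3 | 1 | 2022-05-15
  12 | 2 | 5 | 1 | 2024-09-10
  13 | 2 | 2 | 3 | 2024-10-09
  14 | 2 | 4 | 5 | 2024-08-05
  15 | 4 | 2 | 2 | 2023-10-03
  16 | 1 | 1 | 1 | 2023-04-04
SELECT AVG(quantity) FROM orders

Execution result:
2.44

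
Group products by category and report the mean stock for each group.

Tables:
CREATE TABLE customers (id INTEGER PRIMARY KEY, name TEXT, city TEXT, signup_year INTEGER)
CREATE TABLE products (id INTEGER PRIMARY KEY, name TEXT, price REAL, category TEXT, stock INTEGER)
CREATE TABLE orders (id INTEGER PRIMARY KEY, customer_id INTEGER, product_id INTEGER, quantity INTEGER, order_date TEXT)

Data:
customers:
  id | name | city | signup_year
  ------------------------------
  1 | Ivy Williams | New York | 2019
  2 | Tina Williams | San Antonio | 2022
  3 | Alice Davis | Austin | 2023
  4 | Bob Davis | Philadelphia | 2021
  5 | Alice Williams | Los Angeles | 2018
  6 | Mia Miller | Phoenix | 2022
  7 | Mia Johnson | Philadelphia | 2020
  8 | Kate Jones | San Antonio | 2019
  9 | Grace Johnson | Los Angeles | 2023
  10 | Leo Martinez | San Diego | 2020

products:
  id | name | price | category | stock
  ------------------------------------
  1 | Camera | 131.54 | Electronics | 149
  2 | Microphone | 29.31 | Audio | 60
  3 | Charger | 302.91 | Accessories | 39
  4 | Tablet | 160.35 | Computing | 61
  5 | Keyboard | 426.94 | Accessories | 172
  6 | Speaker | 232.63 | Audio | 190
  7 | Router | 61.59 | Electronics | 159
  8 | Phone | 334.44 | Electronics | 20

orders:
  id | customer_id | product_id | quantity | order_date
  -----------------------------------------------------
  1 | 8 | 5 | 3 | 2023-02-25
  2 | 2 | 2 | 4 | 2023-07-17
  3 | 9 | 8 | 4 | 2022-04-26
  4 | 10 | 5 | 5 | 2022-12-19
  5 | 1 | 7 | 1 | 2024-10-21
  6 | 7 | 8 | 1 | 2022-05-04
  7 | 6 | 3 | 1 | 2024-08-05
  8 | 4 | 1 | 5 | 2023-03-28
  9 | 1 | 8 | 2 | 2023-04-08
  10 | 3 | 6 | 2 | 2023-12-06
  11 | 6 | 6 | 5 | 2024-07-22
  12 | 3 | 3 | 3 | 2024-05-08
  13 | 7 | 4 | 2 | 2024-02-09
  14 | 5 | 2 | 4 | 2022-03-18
SELECT category, AVG(stock) AS avg_stock FROM products GROUP BY category

Execution result:
category | avg_stock
Accessories | 105.50
Audio | 125.00
Computing | 61.00
Electronics | 109.33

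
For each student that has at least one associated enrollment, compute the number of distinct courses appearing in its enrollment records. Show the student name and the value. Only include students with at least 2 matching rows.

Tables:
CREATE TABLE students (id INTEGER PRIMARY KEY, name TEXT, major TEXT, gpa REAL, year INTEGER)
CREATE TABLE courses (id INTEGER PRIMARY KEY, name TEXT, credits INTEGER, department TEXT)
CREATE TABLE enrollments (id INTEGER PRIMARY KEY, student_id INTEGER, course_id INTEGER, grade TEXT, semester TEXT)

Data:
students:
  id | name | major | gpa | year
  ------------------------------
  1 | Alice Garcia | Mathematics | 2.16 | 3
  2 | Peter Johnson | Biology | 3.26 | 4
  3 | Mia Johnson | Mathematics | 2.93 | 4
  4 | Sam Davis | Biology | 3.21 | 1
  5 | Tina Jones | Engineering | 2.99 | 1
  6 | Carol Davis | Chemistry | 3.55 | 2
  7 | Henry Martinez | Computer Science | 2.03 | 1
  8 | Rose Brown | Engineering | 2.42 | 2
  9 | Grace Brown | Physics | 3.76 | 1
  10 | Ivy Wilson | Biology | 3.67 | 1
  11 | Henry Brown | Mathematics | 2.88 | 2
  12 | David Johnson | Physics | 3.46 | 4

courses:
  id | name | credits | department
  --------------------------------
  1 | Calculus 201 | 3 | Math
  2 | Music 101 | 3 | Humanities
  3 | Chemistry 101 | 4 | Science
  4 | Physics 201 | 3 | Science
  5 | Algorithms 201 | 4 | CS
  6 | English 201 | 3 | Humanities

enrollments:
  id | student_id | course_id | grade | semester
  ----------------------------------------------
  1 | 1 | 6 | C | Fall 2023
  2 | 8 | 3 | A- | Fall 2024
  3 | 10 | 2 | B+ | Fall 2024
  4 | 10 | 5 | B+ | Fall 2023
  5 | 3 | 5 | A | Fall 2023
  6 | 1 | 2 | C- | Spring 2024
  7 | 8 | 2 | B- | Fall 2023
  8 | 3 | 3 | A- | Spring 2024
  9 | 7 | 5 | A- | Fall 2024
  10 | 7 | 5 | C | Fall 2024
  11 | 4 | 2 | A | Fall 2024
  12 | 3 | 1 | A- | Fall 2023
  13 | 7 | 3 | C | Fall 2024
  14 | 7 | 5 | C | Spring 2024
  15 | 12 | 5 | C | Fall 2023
SELECT p.name, COUNT(DISTINCT c.course_id) AS distinct_course_count FROM enrollments c JOIN students p ON c.student_id = p.id GROUP BY p.id, p.name HAVING COUNT(*) >= 2

Execution result:
name | distinct_course_count
Alice Garcia | 2
Mia Johnson | 3
Henry Martinez | 2
Rose Brown | 2
Ivy Wilson | 2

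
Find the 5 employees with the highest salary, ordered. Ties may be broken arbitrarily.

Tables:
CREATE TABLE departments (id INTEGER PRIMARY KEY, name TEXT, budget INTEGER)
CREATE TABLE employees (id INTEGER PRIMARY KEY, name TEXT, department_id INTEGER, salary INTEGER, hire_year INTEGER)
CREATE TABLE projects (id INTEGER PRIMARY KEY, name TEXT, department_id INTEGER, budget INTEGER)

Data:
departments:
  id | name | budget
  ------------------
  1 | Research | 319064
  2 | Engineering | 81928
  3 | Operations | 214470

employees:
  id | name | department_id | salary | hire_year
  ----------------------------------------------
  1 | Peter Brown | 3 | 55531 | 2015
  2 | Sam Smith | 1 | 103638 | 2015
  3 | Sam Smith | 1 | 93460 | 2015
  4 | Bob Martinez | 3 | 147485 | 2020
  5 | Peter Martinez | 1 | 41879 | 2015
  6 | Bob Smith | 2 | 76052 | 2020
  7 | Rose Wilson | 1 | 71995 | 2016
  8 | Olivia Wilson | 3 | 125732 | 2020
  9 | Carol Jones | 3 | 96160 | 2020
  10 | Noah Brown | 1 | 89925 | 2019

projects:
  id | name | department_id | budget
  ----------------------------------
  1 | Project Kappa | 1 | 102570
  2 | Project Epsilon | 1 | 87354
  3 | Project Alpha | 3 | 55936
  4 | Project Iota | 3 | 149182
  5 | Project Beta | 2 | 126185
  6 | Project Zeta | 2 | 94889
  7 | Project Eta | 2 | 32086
SELECT name, salary FROM employees ORDER BY salary DESC LIMIT 5

Execution result:
name | salary
Bob Martinez | 147485
Olivia Wilson | 125732
Sam Smith | 103638
Carol Jones | 96160
Sam Smith | 93460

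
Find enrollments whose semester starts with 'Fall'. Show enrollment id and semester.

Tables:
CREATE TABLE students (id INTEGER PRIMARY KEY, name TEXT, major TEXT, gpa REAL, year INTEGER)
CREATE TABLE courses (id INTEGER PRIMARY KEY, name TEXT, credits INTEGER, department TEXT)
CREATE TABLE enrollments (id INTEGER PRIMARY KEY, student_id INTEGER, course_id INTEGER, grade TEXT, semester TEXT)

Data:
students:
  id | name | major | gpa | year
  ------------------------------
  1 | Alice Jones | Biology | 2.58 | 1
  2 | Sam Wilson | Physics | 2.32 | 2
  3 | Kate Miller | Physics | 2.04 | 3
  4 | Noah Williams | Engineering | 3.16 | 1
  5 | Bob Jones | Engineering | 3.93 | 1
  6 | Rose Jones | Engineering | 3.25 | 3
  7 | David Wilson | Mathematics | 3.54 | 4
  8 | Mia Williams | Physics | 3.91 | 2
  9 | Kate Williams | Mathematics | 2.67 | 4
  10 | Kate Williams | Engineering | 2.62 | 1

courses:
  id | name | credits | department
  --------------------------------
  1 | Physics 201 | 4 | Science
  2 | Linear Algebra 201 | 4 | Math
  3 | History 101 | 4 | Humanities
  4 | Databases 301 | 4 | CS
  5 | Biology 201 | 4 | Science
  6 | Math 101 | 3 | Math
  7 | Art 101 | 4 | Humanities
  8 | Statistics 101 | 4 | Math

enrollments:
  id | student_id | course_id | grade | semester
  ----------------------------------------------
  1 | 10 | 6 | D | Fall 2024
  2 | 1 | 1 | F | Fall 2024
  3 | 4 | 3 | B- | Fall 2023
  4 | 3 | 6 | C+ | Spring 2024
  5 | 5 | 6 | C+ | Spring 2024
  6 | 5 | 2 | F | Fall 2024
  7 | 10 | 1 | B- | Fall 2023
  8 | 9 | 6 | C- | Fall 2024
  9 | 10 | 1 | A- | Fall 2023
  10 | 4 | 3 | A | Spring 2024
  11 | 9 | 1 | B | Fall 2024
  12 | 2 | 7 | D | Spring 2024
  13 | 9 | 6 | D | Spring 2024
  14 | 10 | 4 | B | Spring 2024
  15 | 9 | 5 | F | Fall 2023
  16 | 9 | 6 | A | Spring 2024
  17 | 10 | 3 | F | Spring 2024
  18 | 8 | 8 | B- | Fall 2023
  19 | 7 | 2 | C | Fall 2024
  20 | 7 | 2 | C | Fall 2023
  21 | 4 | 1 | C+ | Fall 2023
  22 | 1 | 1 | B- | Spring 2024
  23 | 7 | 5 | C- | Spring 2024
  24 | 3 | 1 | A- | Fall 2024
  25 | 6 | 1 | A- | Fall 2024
SELECT id, semester FROM enrollments WHERE semester LIKE 'Fall%'

Execution result:
id | semester
1 | Fall 2024
2 | Fall 2024
3 | Fall 2023
6 | Fall 2024
7 | Fall 2023
8 | Fall 2024
9 | Fall 2023
11 | Fall 2024
15 | Fall 2023
18 | Fall 2023
19 | Fall 2024
20 | Fall 2023
21 | Fall 2023
24 | Fall 2024
25 | Fall 2024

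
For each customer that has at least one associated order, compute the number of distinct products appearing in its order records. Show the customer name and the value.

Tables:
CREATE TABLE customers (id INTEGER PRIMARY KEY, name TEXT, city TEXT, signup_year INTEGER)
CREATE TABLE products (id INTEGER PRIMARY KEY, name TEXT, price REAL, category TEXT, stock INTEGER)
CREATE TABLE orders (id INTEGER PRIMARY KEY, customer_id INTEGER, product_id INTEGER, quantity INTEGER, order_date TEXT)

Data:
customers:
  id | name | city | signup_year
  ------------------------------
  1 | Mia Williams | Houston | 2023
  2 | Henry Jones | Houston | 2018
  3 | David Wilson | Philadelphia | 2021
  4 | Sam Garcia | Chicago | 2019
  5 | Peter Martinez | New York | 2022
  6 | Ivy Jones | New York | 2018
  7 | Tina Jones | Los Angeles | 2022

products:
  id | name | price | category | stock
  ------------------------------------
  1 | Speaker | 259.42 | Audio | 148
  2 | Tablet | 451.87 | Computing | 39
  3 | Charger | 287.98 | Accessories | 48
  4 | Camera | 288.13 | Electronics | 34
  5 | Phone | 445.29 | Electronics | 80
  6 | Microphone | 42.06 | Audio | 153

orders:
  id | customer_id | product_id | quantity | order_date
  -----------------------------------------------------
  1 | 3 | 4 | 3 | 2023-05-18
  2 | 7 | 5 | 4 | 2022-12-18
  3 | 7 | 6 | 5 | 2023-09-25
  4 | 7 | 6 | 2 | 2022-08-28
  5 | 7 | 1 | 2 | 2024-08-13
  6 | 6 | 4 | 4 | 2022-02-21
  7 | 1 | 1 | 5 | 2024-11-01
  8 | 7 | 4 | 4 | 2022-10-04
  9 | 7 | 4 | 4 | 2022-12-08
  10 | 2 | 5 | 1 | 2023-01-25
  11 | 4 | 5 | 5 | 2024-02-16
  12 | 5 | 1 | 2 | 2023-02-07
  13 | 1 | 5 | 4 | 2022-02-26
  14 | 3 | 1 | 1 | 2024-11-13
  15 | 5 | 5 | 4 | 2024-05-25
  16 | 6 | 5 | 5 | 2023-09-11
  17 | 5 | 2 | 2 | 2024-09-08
SELECT p.name, COUNT(DISTINCT c.product_id) AS distinct_product_count FROM orders c JOIN customers p ON c.customer_id = p.id GROUP BY p.id, p.name

Execution result:
name | distinct_product_count
Mia Williams | 2
Henry Jones | 1
David Wilson | 2
Sam Garcia | 1
Peter Martinez | 3
Ivy Jones | 2
Tina Jones | 4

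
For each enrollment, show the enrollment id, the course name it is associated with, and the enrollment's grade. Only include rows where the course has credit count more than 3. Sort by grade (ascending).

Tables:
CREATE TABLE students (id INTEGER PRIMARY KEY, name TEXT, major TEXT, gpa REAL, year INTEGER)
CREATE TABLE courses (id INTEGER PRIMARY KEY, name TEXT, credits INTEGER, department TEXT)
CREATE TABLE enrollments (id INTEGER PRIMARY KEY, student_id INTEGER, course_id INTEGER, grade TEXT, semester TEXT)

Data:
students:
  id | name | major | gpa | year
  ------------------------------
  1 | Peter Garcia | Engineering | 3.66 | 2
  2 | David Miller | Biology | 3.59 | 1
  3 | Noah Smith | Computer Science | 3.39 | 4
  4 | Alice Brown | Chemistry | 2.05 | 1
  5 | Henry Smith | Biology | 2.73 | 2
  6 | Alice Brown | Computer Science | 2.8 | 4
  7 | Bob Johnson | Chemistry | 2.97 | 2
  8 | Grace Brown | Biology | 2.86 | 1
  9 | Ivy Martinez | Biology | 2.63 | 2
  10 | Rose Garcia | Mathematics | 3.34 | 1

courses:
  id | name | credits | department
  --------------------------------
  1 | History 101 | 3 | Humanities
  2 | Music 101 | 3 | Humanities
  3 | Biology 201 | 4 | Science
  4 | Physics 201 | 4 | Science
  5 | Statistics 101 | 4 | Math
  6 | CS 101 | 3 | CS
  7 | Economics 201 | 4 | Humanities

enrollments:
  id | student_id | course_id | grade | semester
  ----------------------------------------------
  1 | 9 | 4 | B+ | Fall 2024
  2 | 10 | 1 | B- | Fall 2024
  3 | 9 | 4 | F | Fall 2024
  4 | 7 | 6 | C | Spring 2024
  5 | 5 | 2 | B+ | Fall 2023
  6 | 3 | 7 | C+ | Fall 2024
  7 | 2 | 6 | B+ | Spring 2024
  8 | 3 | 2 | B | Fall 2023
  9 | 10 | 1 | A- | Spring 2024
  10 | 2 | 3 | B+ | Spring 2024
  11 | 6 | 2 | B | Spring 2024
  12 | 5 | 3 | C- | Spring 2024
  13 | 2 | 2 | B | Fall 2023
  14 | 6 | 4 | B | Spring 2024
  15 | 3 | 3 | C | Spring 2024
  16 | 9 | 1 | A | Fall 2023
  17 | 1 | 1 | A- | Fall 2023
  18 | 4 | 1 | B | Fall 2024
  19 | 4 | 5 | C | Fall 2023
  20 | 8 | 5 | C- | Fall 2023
SELECT c.id, p.name AS course, c.grade FROM enrollments c JOIN courses p ON c.course_id = p.id WHERE p.credits > 3 ORDER BY c.grade ASC

Execution result:
id | course | grade
14 | Physics 201 | B
1 | Physics 201 | B+
10 | Biology 201 | B+
15 | Biology 201 | C
19 | Statistics 101 | C
6 | Economics 201 | C+
12 | Biology 201 | C-
20 | Statistics 101 | C-
3 | Physics 201 | F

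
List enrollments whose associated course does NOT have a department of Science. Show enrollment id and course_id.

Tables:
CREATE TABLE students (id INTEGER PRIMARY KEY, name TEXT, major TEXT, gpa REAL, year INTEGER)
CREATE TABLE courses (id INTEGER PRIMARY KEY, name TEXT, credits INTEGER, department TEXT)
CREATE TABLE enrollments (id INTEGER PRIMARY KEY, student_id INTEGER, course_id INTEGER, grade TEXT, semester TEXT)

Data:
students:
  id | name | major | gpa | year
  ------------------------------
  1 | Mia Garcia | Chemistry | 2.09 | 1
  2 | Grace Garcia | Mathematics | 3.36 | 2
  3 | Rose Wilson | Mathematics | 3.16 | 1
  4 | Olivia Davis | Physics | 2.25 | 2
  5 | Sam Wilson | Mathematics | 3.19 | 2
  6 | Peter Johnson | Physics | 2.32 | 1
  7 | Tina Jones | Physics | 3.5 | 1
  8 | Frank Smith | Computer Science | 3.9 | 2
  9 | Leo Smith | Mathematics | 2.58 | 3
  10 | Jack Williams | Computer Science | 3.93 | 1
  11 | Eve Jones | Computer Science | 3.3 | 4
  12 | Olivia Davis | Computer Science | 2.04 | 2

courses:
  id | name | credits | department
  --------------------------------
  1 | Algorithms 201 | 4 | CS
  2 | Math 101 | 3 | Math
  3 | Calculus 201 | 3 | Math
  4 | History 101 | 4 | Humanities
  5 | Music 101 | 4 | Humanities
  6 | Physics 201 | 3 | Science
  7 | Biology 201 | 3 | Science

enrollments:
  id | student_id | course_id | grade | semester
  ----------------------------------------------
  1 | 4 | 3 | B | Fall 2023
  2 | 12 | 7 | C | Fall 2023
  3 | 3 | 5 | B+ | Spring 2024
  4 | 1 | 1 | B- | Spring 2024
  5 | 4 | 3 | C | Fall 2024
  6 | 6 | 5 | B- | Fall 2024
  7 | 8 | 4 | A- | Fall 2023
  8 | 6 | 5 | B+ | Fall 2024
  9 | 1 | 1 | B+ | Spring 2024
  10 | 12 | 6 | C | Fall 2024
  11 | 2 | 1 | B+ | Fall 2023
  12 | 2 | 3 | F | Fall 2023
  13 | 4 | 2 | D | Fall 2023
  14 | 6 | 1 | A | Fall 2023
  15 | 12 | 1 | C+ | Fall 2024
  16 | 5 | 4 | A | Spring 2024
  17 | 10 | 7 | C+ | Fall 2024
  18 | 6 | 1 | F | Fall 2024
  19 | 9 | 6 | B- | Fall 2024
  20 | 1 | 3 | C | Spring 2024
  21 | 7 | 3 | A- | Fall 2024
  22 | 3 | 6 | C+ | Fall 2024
SELECT id, course_id FROM enrollments WHERE course_id NOT IN (SELECT id FROM courses WHERE department = 'Science')

Execution result:
id | course_id
1 | 3
3 | 5
4 | 1
5 | 3
6 | 5
7 | 4
8 | 5
9 | 1
11 | 1
12 | 3
13 | 2
14 | 1
15 | 1
16 | 4
18 | 1
20 | 3
21 | 3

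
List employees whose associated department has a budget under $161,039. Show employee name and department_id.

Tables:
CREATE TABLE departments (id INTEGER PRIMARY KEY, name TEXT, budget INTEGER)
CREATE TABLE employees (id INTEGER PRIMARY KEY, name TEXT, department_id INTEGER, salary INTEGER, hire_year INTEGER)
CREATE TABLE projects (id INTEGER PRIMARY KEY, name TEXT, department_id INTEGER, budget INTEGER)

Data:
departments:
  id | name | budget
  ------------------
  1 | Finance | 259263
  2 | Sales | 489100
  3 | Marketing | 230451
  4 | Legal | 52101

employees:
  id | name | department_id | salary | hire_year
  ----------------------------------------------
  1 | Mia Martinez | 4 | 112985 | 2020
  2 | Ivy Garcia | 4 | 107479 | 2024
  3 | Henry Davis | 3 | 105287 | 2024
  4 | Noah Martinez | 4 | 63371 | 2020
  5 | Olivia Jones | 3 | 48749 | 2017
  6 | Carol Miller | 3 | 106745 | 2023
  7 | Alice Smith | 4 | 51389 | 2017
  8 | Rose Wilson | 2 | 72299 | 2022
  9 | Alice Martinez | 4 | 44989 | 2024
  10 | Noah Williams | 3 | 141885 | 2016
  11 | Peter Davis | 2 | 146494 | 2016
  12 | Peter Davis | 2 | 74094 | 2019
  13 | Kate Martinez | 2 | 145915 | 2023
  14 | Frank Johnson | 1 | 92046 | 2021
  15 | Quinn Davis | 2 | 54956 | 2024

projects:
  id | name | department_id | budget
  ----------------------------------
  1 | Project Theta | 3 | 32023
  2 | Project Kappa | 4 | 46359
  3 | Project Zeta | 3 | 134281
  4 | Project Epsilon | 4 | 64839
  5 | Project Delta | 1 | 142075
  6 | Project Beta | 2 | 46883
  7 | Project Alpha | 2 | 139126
SELECT name, department_id FROM employees WHERE department_id IN (SELECT id FROM departments WHERE budget < 161039)

Execution result:
name | department_id
Mia Martinez | 4
Ivy Garcia | 4
Noah Martinez | 4
Alice Smith | 4
Alice Martinez | 4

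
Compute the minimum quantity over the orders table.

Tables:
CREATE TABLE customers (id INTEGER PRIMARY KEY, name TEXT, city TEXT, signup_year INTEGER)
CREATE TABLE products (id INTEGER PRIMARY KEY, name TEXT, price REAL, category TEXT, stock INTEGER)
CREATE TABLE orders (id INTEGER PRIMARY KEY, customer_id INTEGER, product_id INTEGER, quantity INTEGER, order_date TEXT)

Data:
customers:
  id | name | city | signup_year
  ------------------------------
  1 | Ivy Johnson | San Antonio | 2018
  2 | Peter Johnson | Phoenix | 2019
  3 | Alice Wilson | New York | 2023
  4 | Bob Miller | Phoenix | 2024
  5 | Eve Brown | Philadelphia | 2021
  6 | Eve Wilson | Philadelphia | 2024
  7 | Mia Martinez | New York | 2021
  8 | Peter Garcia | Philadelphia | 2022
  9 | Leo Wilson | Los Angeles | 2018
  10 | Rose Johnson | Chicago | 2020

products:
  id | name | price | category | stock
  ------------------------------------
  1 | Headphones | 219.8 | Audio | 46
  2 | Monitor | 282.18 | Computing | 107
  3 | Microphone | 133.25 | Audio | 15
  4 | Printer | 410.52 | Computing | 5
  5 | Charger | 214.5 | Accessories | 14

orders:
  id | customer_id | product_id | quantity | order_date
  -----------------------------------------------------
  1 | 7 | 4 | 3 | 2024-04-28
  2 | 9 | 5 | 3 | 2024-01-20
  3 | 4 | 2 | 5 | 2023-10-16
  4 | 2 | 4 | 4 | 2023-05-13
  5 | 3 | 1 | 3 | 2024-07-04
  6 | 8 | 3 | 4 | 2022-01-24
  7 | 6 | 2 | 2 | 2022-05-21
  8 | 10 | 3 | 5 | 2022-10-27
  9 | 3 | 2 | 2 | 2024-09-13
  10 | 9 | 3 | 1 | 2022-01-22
SELECT MIN(quantity) FROM orders

Execution result:
1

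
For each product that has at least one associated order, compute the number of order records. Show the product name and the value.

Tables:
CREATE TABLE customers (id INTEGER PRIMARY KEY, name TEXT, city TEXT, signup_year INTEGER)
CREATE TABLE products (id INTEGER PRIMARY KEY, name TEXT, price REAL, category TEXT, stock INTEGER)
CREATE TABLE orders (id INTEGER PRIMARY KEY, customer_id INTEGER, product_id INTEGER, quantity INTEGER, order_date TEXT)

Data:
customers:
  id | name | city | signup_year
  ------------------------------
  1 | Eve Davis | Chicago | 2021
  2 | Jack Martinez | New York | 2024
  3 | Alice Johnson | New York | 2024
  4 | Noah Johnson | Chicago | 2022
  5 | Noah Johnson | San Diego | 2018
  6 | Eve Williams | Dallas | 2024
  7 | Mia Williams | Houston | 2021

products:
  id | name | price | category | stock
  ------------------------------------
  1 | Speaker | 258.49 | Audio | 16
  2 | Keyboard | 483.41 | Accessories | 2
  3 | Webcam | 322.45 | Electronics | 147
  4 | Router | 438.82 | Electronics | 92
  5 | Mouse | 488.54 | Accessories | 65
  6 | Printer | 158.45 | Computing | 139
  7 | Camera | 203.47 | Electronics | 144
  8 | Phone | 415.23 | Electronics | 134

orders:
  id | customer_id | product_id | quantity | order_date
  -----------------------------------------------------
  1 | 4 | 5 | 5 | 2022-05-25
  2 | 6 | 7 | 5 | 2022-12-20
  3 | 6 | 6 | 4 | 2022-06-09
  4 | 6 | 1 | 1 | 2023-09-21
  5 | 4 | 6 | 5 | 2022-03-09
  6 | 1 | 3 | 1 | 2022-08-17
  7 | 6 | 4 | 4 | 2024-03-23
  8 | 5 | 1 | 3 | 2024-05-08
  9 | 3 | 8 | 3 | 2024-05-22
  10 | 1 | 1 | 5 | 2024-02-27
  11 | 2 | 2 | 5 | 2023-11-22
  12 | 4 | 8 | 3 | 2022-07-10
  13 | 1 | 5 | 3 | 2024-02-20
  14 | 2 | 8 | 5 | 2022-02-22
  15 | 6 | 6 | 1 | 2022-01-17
SELECT p.name, COUNT(*) AS n FROM orders c JOIN products p ON c.product_id = p.id GROUP BY p.id, p.name

Execution result:
name | n
Speaker | 3
Keyboard | 1
Webcam | 1
Router | 1
Mouse | 2
Printer | 3
Camera | 1
Phone | 3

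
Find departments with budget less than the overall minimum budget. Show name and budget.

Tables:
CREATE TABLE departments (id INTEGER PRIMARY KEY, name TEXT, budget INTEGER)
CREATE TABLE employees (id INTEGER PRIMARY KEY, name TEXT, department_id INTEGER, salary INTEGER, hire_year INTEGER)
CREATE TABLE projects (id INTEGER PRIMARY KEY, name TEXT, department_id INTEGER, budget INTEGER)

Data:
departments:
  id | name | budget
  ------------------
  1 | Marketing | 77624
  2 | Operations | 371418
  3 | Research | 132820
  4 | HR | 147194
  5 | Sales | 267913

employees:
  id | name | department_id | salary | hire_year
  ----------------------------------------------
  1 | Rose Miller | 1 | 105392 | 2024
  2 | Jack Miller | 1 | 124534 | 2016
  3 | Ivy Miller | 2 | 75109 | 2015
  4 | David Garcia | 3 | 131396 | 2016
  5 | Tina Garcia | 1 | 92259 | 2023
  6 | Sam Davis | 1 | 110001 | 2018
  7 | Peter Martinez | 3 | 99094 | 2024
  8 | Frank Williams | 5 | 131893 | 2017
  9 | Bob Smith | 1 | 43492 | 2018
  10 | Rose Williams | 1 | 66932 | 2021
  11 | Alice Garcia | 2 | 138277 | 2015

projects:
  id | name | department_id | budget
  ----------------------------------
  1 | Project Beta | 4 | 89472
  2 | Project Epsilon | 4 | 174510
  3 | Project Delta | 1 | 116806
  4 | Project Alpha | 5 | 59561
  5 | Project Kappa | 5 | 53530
SELECT name, budget FROM departments WHERE budget < (SELECT MIN(budget) FROM departments)

Execution result:
(no rows)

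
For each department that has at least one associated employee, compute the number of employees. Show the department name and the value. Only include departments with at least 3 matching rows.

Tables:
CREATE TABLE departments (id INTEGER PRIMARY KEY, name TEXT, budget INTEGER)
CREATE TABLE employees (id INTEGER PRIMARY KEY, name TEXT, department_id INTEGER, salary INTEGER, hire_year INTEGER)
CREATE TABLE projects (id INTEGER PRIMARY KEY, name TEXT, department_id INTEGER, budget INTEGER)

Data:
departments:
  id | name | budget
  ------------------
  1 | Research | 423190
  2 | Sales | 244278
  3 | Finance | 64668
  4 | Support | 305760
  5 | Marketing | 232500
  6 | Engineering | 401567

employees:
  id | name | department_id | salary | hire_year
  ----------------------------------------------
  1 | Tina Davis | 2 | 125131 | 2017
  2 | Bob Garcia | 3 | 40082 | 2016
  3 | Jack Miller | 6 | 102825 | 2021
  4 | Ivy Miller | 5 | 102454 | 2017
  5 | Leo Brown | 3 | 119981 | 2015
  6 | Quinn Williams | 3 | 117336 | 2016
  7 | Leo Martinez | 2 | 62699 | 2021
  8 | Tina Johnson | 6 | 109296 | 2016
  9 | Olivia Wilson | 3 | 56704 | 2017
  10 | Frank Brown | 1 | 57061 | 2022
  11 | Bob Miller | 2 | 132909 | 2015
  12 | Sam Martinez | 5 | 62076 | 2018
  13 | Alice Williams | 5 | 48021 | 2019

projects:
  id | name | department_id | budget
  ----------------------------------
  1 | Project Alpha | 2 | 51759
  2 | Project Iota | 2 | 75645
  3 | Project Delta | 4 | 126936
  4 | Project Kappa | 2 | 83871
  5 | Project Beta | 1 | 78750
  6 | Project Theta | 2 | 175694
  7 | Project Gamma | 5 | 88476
SELECT p.name, COUNT(*) AS n FROM employees c JOIN departments p ON c.department_id = p.id GROUP BY p.id, p.name HAVING COUNT(*) >= 3

Execution result:
name | n
Sales | 3
Finance | 4
Marketing | 3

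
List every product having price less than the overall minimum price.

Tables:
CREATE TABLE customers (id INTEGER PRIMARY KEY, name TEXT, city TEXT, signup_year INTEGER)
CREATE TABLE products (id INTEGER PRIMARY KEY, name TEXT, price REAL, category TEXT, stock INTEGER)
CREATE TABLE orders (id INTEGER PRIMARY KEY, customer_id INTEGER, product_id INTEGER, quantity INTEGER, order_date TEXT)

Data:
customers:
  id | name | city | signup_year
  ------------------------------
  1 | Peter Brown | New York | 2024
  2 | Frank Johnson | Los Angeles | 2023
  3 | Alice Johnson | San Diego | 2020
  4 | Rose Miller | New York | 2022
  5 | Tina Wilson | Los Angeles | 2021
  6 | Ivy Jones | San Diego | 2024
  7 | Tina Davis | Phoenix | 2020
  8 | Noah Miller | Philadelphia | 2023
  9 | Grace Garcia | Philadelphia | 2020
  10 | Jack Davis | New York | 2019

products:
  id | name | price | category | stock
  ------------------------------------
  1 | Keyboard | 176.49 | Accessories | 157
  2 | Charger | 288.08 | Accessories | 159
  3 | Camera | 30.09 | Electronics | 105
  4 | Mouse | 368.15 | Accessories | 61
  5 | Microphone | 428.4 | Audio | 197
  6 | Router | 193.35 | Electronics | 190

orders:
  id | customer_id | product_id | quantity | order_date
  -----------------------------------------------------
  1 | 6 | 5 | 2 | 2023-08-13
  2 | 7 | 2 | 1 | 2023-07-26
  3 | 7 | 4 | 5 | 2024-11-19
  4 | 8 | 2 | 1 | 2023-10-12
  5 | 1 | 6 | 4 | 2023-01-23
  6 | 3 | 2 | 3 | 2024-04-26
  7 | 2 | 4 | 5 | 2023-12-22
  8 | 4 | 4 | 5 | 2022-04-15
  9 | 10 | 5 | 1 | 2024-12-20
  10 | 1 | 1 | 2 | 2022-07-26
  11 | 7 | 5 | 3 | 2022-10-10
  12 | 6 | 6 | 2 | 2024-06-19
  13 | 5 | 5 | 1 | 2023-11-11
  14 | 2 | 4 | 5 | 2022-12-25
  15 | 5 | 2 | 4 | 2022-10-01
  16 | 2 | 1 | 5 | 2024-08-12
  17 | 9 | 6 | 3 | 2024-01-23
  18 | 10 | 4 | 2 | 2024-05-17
SELECT name, price FROM products WHERE price < (SELECT MIN(price) FROM products)

Execution result:
(no rows)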